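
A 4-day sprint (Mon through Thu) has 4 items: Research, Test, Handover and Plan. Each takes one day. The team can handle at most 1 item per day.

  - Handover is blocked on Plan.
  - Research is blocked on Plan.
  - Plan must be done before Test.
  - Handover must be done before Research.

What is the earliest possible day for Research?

Wed

Precedence pushes Research to at least Wed.
Research at Wed is achievable: Handover=Tue, Test=Thu, Research=Wed, Plan=Mon.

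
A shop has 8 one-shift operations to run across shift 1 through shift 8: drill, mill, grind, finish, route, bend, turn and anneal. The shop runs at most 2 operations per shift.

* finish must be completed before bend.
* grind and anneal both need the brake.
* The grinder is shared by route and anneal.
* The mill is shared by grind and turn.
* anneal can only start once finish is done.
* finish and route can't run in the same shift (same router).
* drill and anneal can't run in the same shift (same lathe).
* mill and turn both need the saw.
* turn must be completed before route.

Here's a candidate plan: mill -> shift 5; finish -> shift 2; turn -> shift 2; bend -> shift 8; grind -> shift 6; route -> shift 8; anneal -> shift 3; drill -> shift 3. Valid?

The grinder is shared by route and anneal — holds.
finish must be completed before bend — holds.
The shop runs at most 2 operations per shift — holds.
finish and route can't run in the same shift (same router) — holds.
turn must be completed before route — holds.
drill and anneal can't run in the same shift (same lathe) — violated.
The mill is shared by grind and turn — holds.
grind and anneal both need the brake — holds.
mill and turn both need the saw — holds.
anneal can only start once finish is done — holds.

Invalid. drill and anneal can't run in the same shift (same lathe).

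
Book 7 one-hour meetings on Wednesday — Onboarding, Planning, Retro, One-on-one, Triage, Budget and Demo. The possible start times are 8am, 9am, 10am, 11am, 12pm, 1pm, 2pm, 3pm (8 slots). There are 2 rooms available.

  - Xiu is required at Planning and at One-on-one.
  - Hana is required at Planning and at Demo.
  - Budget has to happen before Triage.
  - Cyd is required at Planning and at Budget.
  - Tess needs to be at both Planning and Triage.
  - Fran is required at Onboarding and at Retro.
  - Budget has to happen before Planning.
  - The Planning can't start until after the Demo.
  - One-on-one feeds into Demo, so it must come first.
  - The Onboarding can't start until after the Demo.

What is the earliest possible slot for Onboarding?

10am

Precedence pushes Onboarding to at least 10am.
Onboarding at 10am is achievable: Retro=11am; Triage=9am; One-on-one=8am; Budget=8am; Planning=10am; Onboarding=10am; Demo=9am.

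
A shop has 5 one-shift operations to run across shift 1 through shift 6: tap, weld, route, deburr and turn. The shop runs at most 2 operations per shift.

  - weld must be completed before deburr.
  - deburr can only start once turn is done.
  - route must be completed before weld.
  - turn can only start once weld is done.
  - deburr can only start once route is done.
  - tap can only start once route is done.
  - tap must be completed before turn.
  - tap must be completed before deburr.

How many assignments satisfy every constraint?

Splitting on tap: it can be shift 2 (10), shift 3 (11), shift 4 (6). Listing each branch's schedules as (weld, route, deburr, turn) by shift number:
tap=shift 2: (2,1,4,3) (2,1,5,3) (2,1,5,4) (2,1,6,3) (2,1,6,4) (2,1,6,5) (3,1,5,4) (3,1,6,4) (3,1,6,5) (4,1,6,5) — 10.
tap=shift 3: (2,1,5,4) (2,1,6,4) (2,1,6,5) (3,1,5,4) (3,1,6,4) (3,1,6,5) (3,2,5,4) (3,2,6,4) (3,2,6,5) (4,1,6,5) (4,2,6,5) — 11.
tap=shift 4: (2,1,6,5) (3,1,6,5) (3,2,6,5) (4,1,6,5) (4,2,6,5) (4,3,6,5) — 6.
Summing: 10 + 11 + 6 = 27.

27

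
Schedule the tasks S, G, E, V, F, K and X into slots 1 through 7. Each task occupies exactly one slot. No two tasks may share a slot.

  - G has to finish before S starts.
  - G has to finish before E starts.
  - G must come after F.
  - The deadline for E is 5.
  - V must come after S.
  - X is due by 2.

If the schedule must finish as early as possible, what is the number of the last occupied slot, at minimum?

The precedence chain requires at least 4 distinct slots.
With at most 1 per slot and 7 tasks, at least 7 slots are needed.
7 works (last occupied slot: 7): for example F=2; S=5; G=3; X=1; E=4; V=6; K=7.

slot 7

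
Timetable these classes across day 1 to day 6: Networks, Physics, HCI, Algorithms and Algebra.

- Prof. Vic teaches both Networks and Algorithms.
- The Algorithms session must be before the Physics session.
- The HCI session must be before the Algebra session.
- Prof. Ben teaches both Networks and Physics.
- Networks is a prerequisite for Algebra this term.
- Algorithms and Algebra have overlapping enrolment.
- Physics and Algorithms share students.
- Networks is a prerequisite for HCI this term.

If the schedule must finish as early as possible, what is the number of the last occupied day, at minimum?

day 3

The precedence chain requires at least 3 distinct days.
3 works (last occupied day: day 3): for example Networks=day 1; Algebra=day 3; Physics=day 3; Algorithms=day 2; HCI=day 2.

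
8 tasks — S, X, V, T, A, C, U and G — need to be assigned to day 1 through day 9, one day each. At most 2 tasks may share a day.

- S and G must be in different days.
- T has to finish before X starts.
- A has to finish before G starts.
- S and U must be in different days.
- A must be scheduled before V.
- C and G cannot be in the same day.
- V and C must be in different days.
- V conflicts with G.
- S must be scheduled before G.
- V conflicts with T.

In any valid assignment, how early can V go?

Precedence pushes V to at least day 2.
V at day 2 is achievable: U -> day 2, T -> day 3, V -> day 2, X -> day 4, A -> day 1, S -> day 1, C -> day 4, G -> day 3.

day 2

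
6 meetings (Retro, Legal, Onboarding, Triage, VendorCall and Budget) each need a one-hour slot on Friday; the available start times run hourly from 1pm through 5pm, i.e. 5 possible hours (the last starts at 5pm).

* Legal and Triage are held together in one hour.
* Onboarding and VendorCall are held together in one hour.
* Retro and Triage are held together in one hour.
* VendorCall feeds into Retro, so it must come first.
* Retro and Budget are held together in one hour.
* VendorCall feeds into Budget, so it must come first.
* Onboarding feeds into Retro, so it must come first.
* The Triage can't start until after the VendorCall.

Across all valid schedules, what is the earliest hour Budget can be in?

Precedence pushes Budget to at least 2pm.
Budget at 2pm is achievable: Triage -> 2pm; VendorCall -> 1pm; Budget -> 2pm; Retro -> 2pm; Legal -> 2pm; Onboarding -> 1pm.

2pm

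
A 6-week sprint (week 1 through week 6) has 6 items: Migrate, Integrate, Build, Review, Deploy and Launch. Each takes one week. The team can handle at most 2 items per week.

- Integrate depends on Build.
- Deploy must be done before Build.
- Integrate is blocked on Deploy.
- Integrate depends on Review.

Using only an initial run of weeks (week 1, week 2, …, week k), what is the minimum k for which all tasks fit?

The precedence chain requires at least 3 distinct weeks.
With at most 2 per week and 6 tasks, at least 3 weeks are needed.
3 works (last occupied week: week 3): for example Integrate=week 3, Migrate=week 2, Launch=week 3, Build=week 2, Review=week 1, Deploy=week 1.

3 weeks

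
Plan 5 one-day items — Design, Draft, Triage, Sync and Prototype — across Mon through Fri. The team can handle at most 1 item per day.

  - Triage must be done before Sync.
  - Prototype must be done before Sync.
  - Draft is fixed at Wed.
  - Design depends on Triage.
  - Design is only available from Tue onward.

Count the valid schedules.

Splitting on Design: it can be Tue (1), Thu (2), Fri (2). Listing each branch's schedules as (Draft, Triage, Sync, Prototype):
Design=Tue: (Wed,Mon,Fri,Thu) — 1.
Design=Thu: (Wed,Mon,Fri,Tue) (Wed,Tue,Fri,Mon) — 2.
Design=Fri: (Wed,Mon,Thu,Tue) (Wed,Tue,Thu,Mon) — 2.
Summing: 1 + 2 + 2 = 5.

5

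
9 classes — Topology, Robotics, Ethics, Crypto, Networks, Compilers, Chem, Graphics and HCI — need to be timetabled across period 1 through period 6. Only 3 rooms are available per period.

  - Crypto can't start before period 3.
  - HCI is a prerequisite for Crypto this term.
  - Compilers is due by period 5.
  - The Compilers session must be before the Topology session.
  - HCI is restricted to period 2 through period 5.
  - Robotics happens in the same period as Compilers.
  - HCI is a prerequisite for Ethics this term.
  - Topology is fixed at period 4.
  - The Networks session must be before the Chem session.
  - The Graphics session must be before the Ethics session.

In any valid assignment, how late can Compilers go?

period 3

Compilers's own window allows nothing later than period 5; downstream work caps Compilers at period 3.
Compilers at period 3 is achievable: Crypto in period 3; Ethics in period 4; HCI in period 2; Graphics in period 1; Compilers in period 3; Networks in period 1; Topology in period 4; Chem in period 2; Robotics in period 3.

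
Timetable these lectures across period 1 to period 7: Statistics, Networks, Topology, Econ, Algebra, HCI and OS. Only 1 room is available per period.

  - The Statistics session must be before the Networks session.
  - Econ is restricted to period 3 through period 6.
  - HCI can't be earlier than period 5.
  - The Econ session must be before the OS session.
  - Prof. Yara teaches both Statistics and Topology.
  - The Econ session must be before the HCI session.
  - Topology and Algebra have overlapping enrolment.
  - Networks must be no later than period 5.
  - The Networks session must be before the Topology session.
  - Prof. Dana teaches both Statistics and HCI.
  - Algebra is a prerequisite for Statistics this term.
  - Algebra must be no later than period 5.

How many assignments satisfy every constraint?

Splitting on Networks: it can be period 3 (8), period 4 (6), period 5 (2). Listing each branch's schedules as (Statistics, Topology, Econ, Algebra, HCI, OS) by period number:
Networks=period 3: (2,4,5,1,6,7) (2,4,5,1,7,6) (2,5,4,1,6,7) (2,5,4,1,7,6) (2,6,4,1,5,7) (2,6,4,1,7,5) (2,7,4,1,5,6) (2,7,4,1,6,5) — 8.
Networks=period 4: (2,5,3,1,6,7) (2,5,3,1,7,6) (2,6,3,1,5,7) (2,6,3,1,7,5) (2,7,3,1,5,6) (2,7,3,1,6,5) — 6.
Networks=period 5: (2,6,3,1,7,4) (2,7,3,1,6,4) — 2.
Summing: 8 + 6 + 2 = 16.

16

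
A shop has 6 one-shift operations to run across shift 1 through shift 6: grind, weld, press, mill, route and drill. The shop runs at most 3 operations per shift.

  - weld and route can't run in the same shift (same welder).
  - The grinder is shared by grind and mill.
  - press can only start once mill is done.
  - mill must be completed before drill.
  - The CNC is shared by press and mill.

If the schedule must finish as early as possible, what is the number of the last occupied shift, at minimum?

The precedence chain requires at least 2 distinct shifts.
With at most 3 per shift and 6 operations, at least 2 shifts are needed.
Could 2 shifts be enough, i.e. nothing placed later than shift 2? No: drill must come after mill (at shift 1 or later) → {shift 2}; mill must come before drill (at shift 2 or earlier) → {shift 1}; press must come after mill (at shift 1 or later) → {shift 2}; grind can't share with mill (shift 1) → {shift 2}; weld can't use shift 2, already full with grind, press and drill (limit 3) → {shift 1}; route can't use shift 2, already full with grind, press and drill (limit 3) → {shift 1}; route can't share with weld (shift 1) → nothing is left.
So 2 shifts is not enough.
3 works (last occupied shift: shift 3): for example grind -> shift 2, drill -> shift 2, route -> shift 3, mill -> shift 1, weld -> shift 1, press -> shift 2.

shift 3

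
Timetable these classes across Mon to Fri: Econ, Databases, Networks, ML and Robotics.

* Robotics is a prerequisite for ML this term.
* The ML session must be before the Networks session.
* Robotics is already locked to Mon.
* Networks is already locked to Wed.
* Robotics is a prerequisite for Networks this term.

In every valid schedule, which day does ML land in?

Tue

Robotics is fixed at Mon and must come before ML, so ML is at least Tue.
Networks is fixed at Wed and must come after ML, so ML is at most Tue.
So ML must be Tue.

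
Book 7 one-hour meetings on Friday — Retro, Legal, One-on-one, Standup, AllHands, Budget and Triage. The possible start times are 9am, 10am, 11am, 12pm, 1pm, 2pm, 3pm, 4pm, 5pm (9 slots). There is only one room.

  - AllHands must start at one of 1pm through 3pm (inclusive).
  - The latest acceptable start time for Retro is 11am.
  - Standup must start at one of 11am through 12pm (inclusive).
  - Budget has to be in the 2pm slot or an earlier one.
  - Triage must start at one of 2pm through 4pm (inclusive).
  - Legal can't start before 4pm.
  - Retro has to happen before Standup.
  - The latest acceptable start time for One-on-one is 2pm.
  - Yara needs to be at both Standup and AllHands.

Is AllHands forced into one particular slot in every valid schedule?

AllHands can be 1pm (e.g. Legal=4pm; One-on-one=10am; Budget=12pm; Triage=2pm; AllHands=1pm; Standup=11am; Retro=9am) or 2pm (e.g. AllHands=2pm; Budget=12pm; Standup=11am; Retro=9am; One-on-one=10am; Legal=4pm; Triage=3pm).

No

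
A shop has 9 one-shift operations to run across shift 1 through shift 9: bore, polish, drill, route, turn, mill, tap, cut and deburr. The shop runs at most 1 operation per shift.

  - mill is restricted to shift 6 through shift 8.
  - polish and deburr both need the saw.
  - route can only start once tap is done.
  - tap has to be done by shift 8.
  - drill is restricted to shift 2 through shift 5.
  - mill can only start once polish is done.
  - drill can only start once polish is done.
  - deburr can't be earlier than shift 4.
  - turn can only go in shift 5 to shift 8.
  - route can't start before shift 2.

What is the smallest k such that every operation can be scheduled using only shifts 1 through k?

The precedence chain requires at least 2 distinct shifts.
With at most 1 per shift and 9 operations, at least 9 shifts are needed.
mill can't be placed before shift 6, so the schedule must run through at least shift 6.
9 works (last occupied shift: shift 9): for example deburr in shift 4; cut in shift 9; drill in shift 2; bore in shift 8; turn in shift 5; mill in shift 6; polish in shift 1; tap in shift 3; route in shift 7.

9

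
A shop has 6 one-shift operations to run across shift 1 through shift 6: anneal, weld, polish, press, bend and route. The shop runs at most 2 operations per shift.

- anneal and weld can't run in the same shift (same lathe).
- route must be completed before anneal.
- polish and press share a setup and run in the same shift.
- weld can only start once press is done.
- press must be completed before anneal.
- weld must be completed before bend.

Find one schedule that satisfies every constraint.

bend -> shift 3; anneal -> shift 3; route -> shift 2; polish -> shift 1; press -> shift 1; weld -> shift 2

Checking: route(shift 2) before anneal(shift 3); press(shift 1) before anneal(shift 3); weld(shift 2) before bend(shift 3); press(shift 1) before weld(shift 2); anneal(shift 3) != weld(shift 2); polish = press = shift 1; max 2 per shift (cap 2).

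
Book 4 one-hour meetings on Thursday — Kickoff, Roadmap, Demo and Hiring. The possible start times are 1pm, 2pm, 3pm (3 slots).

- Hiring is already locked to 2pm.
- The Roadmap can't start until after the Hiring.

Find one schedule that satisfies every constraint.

Demo -> 1pm, Kickoff -> 1pm, Roadmap -> 3pm, Hiring -> 2pm

Checking: Hiring(2pm) before Roadmap(3pm); Hiring=2pm in [2pm,2pm].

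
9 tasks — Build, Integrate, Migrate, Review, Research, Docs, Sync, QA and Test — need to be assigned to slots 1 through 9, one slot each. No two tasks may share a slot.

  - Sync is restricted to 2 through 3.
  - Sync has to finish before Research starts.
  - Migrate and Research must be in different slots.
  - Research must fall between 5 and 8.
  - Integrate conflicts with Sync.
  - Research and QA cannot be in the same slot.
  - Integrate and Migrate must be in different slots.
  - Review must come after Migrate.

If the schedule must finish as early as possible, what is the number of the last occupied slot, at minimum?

slot 9

The precedence chain requires at least 2 distinct slots.
With at most 1 per slot and 9 tasks, at least 9 slots are needed.
Research can't be placed before 5, so the schedule must run through at least slot 5.
9 works (last occupied slot: 9): for example Integrate in 6, QA in 8, Docs in 7, Sync in 2, Review in 3, Research in 5, Test in 9, Migrate in 1, Build in 4.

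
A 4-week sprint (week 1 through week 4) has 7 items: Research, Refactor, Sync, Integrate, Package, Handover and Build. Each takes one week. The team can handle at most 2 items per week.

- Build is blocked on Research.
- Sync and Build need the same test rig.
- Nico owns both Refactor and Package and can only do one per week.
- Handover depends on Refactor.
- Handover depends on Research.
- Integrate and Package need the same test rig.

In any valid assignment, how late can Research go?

Downstream work caps Research at week 3.
Research at week 3 is achievable: Refactor -> week 1, Handover -> week 4, Build -> week 4, Sync -> week 1, Integrate -> week 2, Research -> week 3, Package -> week 3.

week 3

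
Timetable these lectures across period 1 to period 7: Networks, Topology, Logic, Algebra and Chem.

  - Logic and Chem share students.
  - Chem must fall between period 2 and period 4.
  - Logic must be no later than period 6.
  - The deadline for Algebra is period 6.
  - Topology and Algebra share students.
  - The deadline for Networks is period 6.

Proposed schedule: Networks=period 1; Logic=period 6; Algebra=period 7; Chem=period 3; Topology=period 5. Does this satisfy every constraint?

No — it violates: The deadline for Algebra is period 6

Chem must fall between period 2 and period 4 — holds.
The deadline for Networks is period 6 — holds.
Topology and Algebra share students — holds.
Logic must be no later than period 6 — holds.
The deadline for Algebra is period 6 — violated.
Logic and Chem share students — holds.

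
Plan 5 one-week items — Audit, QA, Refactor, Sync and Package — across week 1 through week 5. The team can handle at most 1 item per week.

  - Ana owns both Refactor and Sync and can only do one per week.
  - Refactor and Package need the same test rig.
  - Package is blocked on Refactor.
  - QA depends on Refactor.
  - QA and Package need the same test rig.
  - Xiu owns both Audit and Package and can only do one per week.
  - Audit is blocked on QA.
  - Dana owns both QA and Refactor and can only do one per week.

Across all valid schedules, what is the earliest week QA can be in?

Precedence pushes QA to at least week 2; downstream work caps QA at week 4.
QA at week 2 is achievable: Sync -> week 5; QA -> week 2; Package -> week 4; Refactor -> week 1; Audit -> week 3.

week 2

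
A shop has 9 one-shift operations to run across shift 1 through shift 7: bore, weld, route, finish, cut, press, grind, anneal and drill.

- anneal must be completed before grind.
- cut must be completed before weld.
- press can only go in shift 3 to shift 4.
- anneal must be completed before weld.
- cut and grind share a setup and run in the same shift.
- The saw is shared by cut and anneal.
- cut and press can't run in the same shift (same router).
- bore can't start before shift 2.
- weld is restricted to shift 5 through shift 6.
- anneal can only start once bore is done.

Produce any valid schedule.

press in shift 3, cut in shift 4, anneal in shift 3, bore in shift 2, finish in shift 1, weld in shift 5, drill in shift 1, grind in shift 4, route in shift 1

Checking: anneal(shift 3) before grind(shift 4); cut(shift 4) before weld(shift 5); anneal(shift 3) before weld(shift 5); bore(shift 2) before anneal(shift 3); cut(shift 4) != press(shift 3); cut(shift 4) != anneal(shift 3); cut = grind = shift 4; weld=shift 5 in [shift 5,shift 6]; press=shift 3 in [shift 3,shift 4]; bore=shift 2 in [shift 2,shift 7].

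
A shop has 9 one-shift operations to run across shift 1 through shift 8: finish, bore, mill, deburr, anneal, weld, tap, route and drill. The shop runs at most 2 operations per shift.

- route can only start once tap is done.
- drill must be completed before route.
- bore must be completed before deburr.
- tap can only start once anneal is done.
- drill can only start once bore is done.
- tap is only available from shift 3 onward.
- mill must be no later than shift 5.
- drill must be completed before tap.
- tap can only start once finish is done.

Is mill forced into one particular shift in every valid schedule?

mill can be shift 1 (e.g. route in shift 5; finish in shift 2; deburr in shift 3; tap in shift 4; mill in shift 1; weld in shift 4; bore in shift 1; drill in shift 2; anneal in shift 3) or shift 2 (e.g. drill -> shift 2; weld -> shift 4; route -> shift 5; mill -> shift 2; deburr -> shift 3; anneal -> shift 3; tap -> shift 4; finish -> shift 1; bore -> shift 1).

No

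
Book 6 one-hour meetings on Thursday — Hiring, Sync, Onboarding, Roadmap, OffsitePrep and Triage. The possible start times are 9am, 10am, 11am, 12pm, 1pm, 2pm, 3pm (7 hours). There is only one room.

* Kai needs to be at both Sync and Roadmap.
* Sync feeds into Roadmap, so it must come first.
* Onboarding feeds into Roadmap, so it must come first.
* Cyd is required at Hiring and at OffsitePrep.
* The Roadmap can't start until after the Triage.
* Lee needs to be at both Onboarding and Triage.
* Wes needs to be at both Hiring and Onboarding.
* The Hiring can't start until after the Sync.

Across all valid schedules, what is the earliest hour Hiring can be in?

Precedence pushes Hiring to at least 10am.
Hiring at 10am is achievable: OffsitePrep=2pm; Hiring=10am; Sync=9am; Roadmap=1pm; Onboarding=11am; Triage=12pm.

10am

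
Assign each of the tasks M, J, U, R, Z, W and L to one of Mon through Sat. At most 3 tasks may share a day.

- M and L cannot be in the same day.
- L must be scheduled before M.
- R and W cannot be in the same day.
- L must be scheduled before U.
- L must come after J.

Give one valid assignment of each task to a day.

M -> Wed; L -> Tue; W -> Tue; U -> Wed; R -> Mon; J -> Mon; Z -> Mon

Checking: J(Mon) before L(Tue); L(Tue) before U(Wed); L(Tue) before M(Wed); M(Wed) != L(Tue); R(Mon) != W(Tue); max 3 per day (cap 3).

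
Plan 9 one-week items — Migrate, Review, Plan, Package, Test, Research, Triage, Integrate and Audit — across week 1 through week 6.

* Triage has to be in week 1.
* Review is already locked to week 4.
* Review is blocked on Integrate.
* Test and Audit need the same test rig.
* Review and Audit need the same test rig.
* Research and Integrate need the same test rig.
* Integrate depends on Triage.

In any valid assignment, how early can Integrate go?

Precedence pushes Integrate to at least week 2; downstream work caps Integrate at week 3.
Integrate at week 2 is achievable: Research in week 1, Triage in week 1, Migrate in week 1, Plan in week 1, Integrate in week 2, Audit in week 2, Review in week 4, Test in week 1, Package in week 1.

week 2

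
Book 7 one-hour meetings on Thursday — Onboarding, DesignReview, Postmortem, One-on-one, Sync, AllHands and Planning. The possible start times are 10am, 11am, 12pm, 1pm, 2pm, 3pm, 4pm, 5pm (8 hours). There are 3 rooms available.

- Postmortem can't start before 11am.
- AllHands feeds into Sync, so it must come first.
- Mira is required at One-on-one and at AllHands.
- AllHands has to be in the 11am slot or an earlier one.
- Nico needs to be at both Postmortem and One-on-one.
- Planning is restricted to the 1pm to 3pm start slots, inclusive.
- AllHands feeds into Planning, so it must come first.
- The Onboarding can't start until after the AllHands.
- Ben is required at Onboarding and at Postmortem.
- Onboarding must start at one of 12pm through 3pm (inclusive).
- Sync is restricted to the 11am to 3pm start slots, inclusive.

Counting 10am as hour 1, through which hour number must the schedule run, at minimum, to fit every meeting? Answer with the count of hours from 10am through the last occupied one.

4

The precedence chain requires at least 2 distinct hours.
With at most 3 per hour and 7 meetings, at least 3 hours are needed.
Planning can't be placed before 1pm — that is hour 4 counting from 10am — so the schedule must run through at least 4 hours.
4 works (last occupied hour: 1pm): for example One-on-one -> 12pm; Onboarding -> 12pm; AllHands -> 10am; Sync -> 11am; DesignReview -> 10am; Postmortem -> 11am; Planning -> 1pm.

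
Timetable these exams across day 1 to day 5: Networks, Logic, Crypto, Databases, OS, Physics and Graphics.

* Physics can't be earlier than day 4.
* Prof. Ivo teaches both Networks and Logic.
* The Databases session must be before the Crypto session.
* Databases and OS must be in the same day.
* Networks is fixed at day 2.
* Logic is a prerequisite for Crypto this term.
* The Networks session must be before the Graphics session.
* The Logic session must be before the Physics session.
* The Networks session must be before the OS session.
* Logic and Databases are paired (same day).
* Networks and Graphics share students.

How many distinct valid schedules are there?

Splitting on Logic: it can be day 3 (12), day 4 (3). Listing each branch's schedules as (Networks, Crypto, Databases, OS, Physics, Graphics) by day number:
Logic=day 3: (2,4,3,3,4,3) (2,4,3,3,4,4) (2,4,3,3,4,5) (2,4,3,3,5,3) (2,4,3,3,5,4) (2,4,3,3,5,5) (2,5,3,3,4,3) (2,5,3,3,4,4) (2,5,3,3,4,5) (2,5,3,3,5,3) (2,5,3,3,5,4) (2,5,3,3,5,5) — 12.
Logic=day 4: (2,5,4,4,5,3) (2,5,4,4,5,4) (2,5,4,4,5,5) — 3.
Summing: 12 + 3 = 15.

15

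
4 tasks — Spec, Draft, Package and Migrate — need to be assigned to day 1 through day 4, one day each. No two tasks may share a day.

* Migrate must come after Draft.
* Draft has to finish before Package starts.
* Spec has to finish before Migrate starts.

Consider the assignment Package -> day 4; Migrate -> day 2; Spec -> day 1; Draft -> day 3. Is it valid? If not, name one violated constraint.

Draft has to finish before Package starts — holds.
No two tasks may share a day — holds.
Migrate must come after Draft — violated.
Spec has to finish before Migrate starts — holds.

Invalid. Migrate must come after Draft.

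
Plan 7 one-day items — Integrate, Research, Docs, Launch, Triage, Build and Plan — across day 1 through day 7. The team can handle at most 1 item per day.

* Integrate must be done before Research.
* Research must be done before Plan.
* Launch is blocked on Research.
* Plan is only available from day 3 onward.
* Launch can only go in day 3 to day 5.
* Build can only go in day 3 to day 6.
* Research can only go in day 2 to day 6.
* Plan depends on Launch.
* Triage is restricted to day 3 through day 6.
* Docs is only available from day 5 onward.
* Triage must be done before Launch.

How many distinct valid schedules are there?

8

Splitting on Docs: it can be day 5 (1), day 6 (3), day 7 (4). Listing each branch's schedules as (Integrate, Research, Launch, Triage, Build, Plan) by day number:
Docs=day 5: (1,2,4,3,6,7) — 1.
Docs=day 6: (1,2,4,3,5,7) (1,2,5,3,4,7) (1,2,5,4,3,7) — 3.
Docs=day 7: (1,2,4,3,5,6) (1,2,4,3,6,5) (1,2,5,3,4,6) (1,2,5,4,3,6) — 4.
Summing: 1 + 3 + 4 = 8.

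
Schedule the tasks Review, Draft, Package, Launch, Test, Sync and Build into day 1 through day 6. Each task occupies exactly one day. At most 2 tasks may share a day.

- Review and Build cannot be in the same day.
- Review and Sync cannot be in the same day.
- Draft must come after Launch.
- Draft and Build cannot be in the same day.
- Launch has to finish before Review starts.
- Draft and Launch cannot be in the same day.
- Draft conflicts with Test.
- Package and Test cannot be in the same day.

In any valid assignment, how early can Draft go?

Precedence pushes Draft to at least day 2.
Draft at day 2 is achievable: Package in day 1; Review in day 2; Test in day 3; Draft in day 2; Build in day 4; Launch in day 1; Sync in day 3.

day 2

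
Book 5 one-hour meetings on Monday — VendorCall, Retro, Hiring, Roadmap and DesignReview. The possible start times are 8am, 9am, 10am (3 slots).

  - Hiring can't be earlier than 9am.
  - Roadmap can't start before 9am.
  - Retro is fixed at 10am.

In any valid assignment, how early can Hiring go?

Hiring is available from 9am.
Hiring at 9am is achievable: Hiring=9am, Roadmap=9am, VendorCall=8am, Retro=10am, DesignReview=8am.

9am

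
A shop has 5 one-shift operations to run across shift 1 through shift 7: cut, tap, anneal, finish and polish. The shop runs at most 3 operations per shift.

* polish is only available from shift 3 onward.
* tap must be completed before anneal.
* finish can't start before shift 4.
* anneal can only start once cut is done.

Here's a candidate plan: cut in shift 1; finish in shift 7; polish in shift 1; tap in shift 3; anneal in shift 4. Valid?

anneal can only start once cut is done — holds.
tap must be completed before anneal — holds.
polish is only available from shift 3 onward — violated.
The shop runs at most 3 operations per shift — holds.
finish can't start before shift 4 — holds.

No — it violates: polish is only available from shift 3 onward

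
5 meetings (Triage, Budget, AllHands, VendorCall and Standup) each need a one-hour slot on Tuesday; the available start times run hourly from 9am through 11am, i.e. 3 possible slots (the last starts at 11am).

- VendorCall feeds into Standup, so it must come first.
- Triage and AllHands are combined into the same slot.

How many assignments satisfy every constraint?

Splitting on Triage: it can be 9am (9), 10am (9), 11am (9). Listing each branch's schedules as (Budget, AllHands, VendorCall, Standup):
Triage=9am: (9am,9am,9am,10am) (9am,9am,9am,11am) (9am,9am,10am,11am) (10am,9am,9am,10am) (10am,9am,9am,11am) (10am,9am,10am,11am) (11am,9am,9am,10am) (11am,9am,9am,11am) (11am,9am,10am,11am) — 9.
Triage=10am: (9am,10am,9am,10am) (9am,10am,9am,11am) (9am,10am,10am,11am) (10am,10am,9am,10am) (10am,10am,9am,11am) (10am,10am,10am,11am) (11am,10am,9am,10am) (11am,10am,9am,11am) (11am,10am,10am,11am) — 9.
Triage=11am: (9am,11am,9am,10am) (9am,11am,9am,11am) (9am,11am,10am,11am) (10am,11am,9am,10am) (10am,11am,9am,11am) (10am,11am,10am,11am) (11am,11am,9am,10am) (11am,11am,9am,11am) (11am,11am,10am,11am) — 9.
Summing: 9 + 9 + 9 = 27.

27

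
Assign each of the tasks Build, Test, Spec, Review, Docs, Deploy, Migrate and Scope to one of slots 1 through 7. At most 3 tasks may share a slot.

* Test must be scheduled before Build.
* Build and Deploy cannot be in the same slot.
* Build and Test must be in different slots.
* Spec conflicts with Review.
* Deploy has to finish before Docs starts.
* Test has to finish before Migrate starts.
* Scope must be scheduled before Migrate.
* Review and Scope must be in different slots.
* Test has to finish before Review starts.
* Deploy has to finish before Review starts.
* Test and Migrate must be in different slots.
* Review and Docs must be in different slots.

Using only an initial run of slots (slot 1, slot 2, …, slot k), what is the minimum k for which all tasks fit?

The precedence chain requires at least 2 distinct slots.
With at most 3 per slot and 8 tasks, at least 3 slots are needed.
3 works (last occupied slot: 3): for example Migrate -> 2; Review -> 2; Deploy -> 1; Spec -> 3; Docs -> 3; Scope -> 1; Test -> 1; Build -> 2.

3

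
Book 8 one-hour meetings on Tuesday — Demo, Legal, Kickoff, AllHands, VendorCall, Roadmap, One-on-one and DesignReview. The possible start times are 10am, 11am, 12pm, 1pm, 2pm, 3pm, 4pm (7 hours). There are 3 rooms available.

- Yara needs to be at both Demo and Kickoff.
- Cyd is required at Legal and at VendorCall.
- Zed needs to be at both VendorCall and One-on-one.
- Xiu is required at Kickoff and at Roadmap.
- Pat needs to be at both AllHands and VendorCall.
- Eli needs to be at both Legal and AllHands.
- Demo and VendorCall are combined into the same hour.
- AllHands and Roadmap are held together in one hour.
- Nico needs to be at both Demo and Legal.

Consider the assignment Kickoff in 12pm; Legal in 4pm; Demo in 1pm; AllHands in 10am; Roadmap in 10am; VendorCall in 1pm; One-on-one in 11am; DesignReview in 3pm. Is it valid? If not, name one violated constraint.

Yes

Eli needs to be at both Legal and AllHands — holds.
Pat needs to be at both AllHands and VendorCall — holds.
Nico needs to be at both Demo and Legal — holds.
AllHands and Roadmap are held together in one hour — holds.
Xiu is required at Kickoff and at Roadmap — holds.
There are 3 rooms available — holds.
Zed needs to be at both VendorCall and One-on-one — holds.
Demo and VendorCall are combined into the same hour — holds.
Yara needs to be at both Demo and Kickoff — holds.
Cyd is required at Legal and at VendorCall — holds.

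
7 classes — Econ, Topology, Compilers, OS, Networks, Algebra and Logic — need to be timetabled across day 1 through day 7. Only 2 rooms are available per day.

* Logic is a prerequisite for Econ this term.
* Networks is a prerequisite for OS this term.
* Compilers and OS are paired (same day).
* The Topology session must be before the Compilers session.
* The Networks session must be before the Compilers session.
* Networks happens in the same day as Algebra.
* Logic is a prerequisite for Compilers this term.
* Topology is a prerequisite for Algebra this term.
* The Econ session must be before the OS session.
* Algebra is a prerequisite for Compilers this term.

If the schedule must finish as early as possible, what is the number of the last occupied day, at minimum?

The precedence chain requires at least 3 distinct days.
With at most 2 per day and 7 classes, at least 4 days are needed.
4 works (last occupied day: day 4): for example Compilers in day 4, Topology in day 1, OS in day 4, Networks in day 3, Logic in day 1, Algebra in day 3, Econ in day 2.

4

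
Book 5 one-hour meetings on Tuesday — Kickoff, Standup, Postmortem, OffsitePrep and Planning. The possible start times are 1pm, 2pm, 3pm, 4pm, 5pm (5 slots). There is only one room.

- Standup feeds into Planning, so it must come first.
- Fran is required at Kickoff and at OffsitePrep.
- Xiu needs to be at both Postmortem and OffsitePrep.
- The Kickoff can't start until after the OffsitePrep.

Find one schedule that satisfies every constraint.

Postmortem=5pm, Kickoff=2pm, OffsitePrep=1pm, Planning=4pm, Standup=3pm

Checking: Standup(3pm) before Planning(4pm); OffsitePrep(1pm) before Kickoff(2pm); Kickoff(2pm) != OffsitePrep(1pm); Postmortem(5pm) != OffsitePrep(1pm); max 1 per slot (cap 1).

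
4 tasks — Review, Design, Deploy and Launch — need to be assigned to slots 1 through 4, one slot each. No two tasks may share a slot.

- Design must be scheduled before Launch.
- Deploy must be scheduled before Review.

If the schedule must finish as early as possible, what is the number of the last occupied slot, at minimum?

The precedence chain requires at least 2 distinct slots.
With at most 1 per slot and 4 tasks, at least 4 slots are needed.
4 works (last occupied slot: 4): for example Launch=4; Design=3; Review=2; Deploy=1.

slot 4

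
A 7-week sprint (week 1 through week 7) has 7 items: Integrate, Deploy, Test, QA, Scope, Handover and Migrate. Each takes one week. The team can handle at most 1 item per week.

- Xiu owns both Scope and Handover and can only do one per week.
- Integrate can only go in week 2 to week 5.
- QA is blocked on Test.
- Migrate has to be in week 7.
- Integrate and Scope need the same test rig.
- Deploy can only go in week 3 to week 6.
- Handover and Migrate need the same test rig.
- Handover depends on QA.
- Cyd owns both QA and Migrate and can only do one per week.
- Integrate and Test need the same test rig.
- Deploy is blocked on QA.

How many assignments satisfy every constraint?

40

Splitting on Integrate: it can be week 2 (10), week 3 (10), week 4 (10), week 5 (10). Listing each branch's schedules as (Deploy, Test, QA, Scope, Handover, Migrate) by week number:
Integrate=week 2: (4,1,3,5,6,7) (4,1,3,6,5,7) (5,1,3,4,6,7) (5,1,3,6,4,7) (5,1,4,3,6,7) (5,3,4,1,6,7) (6,1,3,4,5,7) (6,1,3,5,4,7) (6,1,4,3,5,7) (6,3,4,1,5,7) — 10.
Integrate=week 3: (4,1,2,5,6,7) (4,1,2,6,5,7) (5,1,2,4,6,7) (5,1,2,6,4,7) (5,1,4,2,6,7) (5,2,4,1,6,7) (6,1,2,4,5,7) (6,1,2,5,4,7) (6,1,4,2,5,7) (6,2,4,1,5,7) — 10.
Integrate=week 4: (3,1,2,5,6,7) (3,1,2,6,5,7) (5,1,2,3,6,7) (5,1,2,6,3,7) (5,1,3,2,6,7) (5,2,3,1,6,7) (6,1,2,3,5,7) (6,1,2,5,3,7) (6,1,3,2,5,7) (6,2,3,1,5,7) — 10.
Integrate=week 5: (3,1,2,4,6,7) (3,1,2,6,4,7) (4,1,2,3,6,7) (4,1,2,6,3,7) (4,1,3,2,6,7) (4,2,3,1,6,7) (6,1,2,3,4,7) (6,1,2,4,3,7) (6,1,3,2,4,7) (6,2,3,1,4,7) — 10.
Summing: 10 + 10 + 10 + 10 = 40.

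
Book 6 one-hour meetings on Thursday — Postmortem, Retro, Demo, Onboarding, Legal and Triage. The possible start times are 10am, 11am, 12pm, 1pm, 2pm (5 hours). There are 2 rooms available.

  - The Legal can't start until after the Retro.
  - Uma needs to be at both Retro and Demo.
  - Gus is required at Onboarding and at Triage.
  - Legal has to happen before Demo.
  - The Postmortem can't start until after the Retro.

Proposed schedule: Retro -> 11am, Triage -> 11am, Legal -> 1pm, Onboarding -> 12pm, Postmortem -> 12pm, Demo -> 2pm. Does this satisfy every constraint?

The Legal can't start until after the Retro — holds.
Gus is required at Onboarding and at Triage — holds.
Uma needs to be at both Retro and Demo — holds.
There are 2 rooms available — holds.
The Postmortem can't start until after the Retro — holds.
Legal has to happen before Demo — holds.

Valid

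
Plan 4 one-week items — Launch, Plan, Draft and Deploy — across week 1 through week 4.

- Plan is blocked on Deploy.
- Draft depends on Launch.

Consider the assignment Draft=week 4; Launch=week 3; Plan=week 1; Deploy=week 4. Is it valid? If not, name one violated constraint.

Draft depends on Launch — holds.
Plan is blocked on Deploy — violated.

No — it violates: Plan is blocked on Deploy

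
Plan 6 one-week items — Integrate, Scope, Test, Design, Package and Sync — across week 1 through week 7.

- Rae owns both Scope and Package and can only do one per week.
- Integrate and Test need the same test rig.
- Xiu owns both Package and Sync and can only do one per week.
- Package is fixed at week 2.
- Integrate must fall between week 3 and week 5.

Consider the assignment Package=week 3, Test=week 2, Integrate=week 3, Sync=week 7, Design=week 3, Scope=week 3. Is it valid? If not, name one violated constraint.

Invalid. Rae owns both Scope and Package and can only do one per week.

Integrate must fall between week 3 and week 5 — holds.
Integrate and Test need the same test rig — holds.
Package is fixed at week 2 — violated.
Rae owns both Scope and Package and can only do one per week — violated.
Xiu owns both Package and Sync and can only do one per week — holds.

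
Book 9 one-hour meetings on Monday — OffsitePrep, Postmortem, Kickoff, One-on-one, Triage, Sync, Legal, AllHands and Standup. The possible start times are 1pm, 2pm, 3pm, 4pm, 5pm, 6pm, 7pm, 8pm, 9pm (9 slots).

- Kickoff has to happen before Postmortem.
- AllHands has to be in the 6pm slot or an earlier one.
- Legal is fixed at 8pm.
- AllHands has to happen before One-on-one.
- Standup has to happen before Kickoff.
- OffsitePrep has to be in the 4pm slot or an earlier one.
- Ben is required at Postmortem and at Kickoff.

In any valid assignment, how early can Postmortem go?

3pm

Precedence pushes Postmortem to at least 3pm.
Postmortem at 3pm is achievable: Triage in 1pm, OffsitePrep in 1pm, Legal in 8pm, Sync in 1pm, Postmortem in 3pm, One-on-one in 2pm, Standup in 1pm, AllHands in 1pm, Kickoff in 2pm.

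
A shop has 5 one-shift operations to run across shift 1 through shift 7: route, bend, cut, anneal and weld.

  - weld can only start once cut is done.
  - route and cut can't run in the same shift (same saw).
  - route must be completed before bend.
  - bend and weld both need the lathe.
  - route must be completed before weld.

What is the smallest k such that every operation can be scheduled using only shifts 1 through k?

The precedence chain requires at least 2 distinct shifts.
Could 2 shifts be enough, i.e. nothing placed later than shift 2? No: bend must come after route (at shift 1 or later) → {shift 2}; weld must come after cut (at shift 1 or later) → {shift 2}; weld can't share with bend (shift 2) → nothing is left.
So 2 shifts is not enough.
3 works (last occupied shift: shift 3): for example weld -> shift 3, route -> shift 1, cut -> shift 2, bend -> shift 2, anneal -> shift 1.

3 shifts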